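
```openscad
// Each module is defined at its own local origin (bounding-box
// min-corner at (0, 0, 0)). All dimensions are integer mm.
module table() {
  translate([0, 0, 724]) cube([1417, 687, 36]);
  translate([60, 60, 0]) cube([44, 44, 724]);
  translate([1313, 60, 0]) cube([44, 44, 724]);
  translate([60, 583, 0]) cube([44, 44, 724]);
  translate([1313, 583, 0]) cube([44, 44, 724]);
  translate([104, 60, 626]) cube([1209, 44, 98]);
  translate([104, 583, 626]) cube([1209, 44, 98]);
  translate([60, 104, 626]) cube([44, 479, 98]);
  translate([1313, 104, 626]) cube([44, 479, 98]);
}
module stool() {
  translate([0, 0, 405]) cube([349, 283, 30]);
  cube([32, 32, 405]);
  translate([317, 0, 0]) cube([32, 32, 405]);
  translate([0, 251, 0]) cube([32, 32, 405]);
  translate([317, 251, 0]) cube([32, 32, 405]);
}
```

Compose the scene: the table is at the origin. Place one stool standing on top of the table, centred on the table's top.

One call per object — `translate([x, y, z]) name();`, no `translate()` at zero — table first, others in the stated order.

table();
translate([534, 202, 760]) stool();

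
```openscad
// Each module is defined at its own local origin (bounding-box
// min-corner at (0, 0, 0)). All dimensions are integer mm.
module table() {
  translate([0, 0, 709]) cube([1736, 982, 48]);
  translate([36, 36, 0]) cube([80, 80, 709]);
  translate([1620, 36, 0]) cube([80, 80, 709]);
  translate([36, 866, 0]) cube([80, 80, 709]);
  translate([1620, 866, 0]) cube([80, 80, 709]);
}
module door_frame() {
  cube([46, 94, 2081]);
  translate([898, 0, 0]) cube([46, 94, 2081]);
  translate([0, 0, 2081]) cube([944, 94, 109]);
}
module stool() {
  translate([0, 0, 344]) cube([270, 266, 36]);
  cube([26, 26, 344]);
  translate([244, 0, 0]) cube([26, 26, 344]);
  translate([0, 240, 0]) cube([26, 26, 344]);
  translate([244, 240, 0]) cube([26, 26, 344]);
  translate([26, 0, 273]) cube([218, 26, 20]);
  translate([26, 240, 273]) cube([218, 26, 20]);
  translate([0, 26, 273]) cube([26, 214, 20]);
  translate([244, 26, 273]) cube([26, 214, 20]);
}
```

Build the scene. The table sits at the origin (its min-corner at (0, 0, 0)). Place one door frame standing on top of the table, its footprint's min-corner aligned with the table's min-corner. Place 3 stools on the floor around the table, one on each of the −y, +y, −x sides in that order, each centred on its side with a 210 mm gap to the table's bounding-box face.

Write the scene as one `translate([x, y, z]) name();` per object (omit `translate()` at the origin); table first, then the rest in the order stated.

table();
translate([0, 0, 757]) door_frame();
translate([733, -476, 0]) stool();
translate([733, 1192, 0]) stool();
translate([-480, 358, 0]) stool();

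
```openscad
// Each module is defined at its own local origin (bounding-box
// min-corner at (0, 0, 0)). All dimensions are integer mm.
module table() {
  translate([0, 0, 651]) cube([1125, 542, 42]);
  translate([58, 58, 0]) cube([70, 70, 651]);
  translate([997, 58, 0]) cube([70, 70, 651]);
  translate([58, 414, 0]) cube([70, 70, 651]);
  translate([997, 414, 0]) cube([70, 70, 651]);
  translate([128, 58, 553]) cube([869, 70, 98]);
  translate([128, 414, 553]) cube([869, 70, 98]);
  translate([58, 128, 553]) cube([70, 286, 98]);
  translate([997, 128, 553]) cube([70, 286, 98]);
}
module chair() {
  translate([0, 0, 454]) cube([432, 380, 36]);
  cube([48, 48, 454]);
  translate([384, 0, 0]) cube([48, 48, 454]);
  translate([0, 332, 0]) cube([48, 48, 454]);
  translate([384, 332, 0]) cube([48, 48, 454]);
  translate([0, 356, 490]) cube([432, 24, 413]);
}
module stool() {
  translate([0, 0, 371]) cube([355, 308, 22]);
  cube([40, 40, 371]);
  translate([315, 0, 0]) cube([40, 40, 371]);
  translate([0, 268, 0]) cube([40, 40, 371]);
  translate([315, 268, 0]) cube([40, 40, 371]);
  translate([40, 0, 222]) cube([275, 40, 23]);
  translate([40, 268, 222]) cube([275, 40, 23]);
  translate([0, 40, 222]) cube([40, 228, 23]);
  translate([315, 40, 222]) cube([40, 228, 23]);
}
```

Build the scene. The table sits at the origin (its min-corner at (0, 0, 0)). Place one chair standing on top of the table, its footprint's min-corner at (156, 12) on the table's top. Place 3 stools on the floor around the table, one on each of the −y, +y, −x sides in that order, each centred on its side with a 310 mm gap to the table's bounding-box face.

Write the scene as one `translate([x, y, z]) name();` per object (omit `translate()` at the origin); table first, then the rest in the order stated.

table();
translate([156, 12, 693]) chair();
translate([385, -618, 0]) stool();
translate([385, 852, 0]) stool();
translate([-665, 117, 0]) stool();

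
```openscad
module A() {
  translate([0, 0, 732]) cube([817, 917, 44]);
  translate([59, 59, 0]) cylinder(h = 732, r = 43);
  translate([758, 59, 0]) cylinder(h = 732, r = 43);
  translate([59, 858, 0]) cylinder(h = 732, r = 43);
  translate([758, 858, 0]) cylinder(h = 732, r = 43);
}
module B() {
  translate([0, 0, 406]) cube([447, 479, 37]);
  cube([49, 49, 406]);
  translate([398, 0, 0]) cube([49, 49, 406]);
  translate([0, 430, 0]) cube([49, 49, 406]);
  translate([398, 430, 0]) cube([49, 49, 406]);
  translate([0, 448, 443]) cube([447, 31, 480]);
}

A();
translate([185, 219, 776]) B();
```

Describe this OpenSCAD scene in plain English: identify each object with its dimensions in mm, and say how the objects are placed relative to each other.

A is a table: top 817 mm (x) × 917 mm (y), 44 mm thick, upper face at z = 776 mm, on four round legs of 86 mm diameter, each leg's bounding box inset 16 mm from the nearest pair of top edges, running from z = 0 to the bottom of the top.

B is a chair. The seat is a 447×479×37 mm slab with its top at z = 443 mm, on four 49×49 mm corner legs (flush with the seat edges, standing on z = 0). A flat backrest 31 mm thick, 480 mm tall, spans the full seat width and rises from the seat top along its +y edge, rear face flush with the rear of the seat.

The chair is on top of the table, centred.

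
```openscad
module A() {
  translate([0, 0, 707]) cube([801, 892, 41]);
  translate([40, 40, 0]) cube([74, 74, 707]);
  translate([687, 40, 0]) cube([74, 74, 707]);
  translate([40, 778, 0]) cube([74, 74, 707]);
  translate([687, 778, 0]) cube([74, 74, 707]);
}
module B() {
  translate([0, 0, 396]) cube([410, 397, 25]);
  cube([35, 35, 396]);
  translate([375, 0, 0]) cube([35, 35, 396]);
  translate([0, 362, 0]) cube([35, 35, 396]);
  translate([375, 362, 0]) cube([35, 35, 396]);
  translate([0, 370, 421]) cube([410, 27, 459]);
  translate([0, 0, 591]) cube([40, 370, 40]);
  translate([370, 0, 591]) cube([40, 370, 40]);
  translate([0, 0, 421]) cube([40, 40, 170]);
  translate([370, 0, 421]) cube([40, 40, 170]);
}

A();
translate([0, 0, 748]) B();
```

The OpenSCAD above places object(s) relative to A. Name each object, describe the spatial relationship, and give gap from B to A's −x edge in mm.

A is a table. B is a chair. The chair is on top of the table. The gap from the chair to the table's −x edge is 0 mm.

The chair's min-x is at 0; the table's min-x is 0; gap = 0 mm.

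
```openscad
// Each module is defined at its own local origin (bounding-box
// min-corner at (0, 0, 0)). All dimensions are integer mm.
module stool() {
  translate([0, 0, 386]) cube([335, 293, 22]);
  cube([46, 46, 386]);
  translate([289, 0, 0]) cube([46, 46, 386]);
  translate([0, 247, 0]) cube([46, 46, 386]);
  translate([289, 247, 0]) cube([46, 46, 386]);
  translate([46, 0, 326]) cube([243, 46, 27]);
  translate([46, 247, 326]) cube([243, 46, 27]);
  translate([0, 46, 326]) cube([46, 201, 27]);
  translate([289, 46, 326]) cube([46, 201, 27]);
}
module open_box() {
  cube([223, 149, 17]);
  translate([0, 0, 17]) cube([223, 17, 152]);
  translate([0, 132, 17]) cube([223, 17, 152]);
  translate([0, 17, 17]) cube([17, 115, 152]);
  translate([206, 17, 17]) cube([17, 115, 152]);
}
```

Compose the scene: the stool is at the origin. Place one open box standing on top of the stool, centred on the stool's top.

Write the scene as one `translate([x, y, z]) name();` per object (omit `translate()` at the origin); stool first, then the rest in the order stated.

stool();
translate([56, 72, 408]) open_box();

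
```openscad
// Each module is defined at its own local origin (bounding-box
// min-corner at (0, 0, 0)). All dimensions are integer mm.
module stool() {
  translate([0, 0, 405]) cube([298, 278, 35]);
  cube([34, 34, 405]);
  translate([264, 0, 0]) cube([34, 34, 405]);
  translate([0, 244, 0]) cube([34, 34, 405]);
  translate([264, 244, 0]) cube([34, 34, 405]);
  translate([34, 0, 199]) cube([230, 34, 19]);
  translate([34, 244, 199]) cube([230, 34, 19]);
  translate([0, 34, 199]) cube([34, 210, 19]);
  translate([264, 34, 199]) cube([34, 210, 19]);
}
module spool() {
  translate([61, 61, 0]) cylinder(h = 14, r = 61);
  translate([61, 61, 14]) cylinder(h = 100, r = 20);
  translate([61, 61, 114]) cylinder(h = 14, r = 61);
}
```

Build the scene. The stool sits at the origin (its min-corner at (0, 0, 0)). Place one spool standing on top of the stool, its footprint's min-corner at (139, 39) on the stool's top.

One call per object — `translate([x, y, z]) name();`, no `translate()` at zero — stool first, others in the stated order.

stool();
translate([139, 39, 440]) spool();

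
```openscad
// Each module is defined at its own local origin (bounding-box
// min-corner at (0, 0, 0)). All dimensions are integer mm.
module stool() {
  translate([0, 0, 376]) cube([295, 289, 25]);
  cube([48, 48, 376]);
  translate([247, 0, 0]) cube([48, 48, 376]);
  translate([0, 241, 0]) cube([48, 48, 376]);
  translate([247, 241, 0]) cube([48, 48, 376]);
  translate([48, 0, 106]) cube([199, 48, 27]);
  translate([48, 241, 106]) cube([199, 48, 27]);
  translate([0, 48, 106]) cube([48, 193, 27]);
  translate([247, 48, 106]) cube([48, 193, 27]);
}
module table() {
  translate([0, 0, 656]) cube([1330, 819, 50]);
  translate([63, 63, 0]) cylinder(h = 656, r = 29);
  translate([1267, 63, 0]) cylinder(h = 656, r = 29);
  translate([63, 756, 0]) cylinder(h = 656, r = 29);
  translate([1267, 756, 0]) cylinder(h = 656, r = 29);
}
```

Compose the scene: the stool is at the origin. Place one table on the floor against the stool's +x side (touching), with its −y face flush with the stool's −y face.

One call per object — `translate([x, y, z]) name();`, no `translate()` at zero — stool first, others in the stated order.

stool();
translate([295, 0, 0]) table();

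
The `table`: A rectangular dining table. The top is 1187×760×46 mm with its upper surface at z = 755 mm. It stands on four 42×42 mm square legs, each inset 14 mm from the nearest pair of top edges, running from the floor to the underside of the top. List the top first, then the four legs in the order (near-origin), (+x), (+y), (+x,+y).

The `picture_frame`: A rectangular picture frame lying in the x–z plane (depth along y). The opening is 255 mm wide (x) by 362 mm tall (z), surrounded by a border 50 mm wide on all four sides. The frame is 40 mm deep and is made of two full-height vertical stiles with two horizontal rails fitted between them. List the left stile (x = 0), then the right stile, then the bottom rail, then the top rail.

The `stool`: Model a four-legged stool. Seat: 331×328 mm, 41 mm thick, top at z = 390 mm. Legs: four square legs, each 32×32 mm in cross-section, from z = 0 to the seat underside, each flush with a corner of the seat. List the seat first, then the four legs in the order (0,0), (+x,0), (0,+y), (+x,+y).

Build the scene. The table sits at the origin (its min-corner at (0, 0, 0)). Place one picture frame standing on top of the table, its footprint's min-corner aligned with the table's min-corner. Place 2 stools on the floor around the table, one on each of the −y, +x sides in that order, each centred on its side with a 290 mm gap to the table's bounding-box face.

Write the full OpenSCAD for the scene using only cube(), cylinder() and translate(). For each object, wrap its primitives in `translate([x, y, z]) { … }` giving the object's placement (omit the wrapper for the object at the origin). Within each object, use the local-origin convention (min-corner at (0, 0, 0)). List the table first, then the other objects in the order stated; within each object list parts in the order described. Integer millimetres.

translate([0, 0, 709]) cube([1187, 760, 46]);
translate([14, 14, 0]) cube([42, 42, 709]);
translate([1131, 14, 0]) cube([42, 42, 709]);
translate([14, 704, 0]) cube([42, 42, 709]);
translate([1131, 704, 0]) cube([42, 42, 709]);
translate([0, 0, 755]) {
  cube([50, 40, 462]);
  translate([305, 0, 0]) cube([50, 40, 462]);
  translate([50, 0, 0]) cube([255, 40, 50]);
  translate([50, 0, 412]) cube([255, 40, 50]);
}
translate([428, -618, 0]) {
  translate([0, 0, 349]) cube([331, 328, 41]);
  cube([32, 32, 349]);
  translate([299, 0, 0]) cube([32, 32, 349]);
  translate([0, 296, 0]) cube([32, 32, 349]);
  translate([299, 296, 0]) cube([32, 32, 349]);
}
translate([1477, 216, 0]) {
  translate([0, 0, 349]) cube([331, 328, 41]);
  cube([32, 32, 349]);
  translate([299, 0, 0]) cube([32, 32, 349]);
  translate([0, 296, 0]) cube([32, 32, 349]);
  translate([299, 296, 0]) cube([32, 32, 349]);
}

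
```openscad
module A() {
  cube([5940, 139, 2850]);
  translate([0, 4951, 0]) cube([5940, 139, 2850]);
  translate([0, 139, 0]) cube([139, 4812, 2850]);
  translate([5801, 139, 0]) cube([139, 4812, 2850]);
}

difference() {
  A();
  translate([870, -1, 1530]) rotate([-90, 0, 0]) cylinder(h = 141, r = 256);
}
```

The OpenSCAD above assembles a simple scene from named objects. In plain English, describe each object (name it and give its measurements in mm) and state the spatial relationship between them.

A is a box-shaped house frame (walls only): outside footprint 5940×5090 mm, wall height 2850 mm, wall thickness 139 mm. The two y-facing walls run the full x-width; the two x-facing walls fit between the inner faces of the y-facing walls.

The house frame has a circular hole of radius 256 mm through its front wall, centred at (x = 870, z = 1530).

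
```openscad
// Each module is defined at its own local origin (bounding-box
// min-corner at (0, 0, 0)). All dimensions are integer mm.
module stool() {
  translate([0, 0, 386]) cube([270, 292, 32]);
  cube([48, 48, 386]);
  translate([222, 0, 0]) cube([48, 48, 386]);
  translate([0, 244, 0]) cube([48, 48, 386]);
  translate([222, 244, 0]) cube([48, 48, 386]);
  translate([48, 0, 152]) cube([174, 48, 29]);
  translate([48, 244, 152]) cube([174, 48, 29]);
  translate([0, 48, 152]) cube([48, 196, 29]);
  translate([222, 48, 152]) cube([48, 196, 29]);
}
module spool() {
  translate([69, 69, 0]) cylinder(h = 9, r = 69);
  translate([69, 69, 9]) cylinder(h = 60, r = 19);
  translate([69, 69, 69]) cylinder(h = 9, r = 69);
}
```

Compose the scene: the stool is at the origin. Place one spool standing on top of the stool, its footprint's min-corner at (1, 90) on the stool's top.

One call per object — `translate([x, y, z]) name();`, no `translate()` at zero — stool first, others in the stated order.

stool();
translate([1, 90, 418]) spool();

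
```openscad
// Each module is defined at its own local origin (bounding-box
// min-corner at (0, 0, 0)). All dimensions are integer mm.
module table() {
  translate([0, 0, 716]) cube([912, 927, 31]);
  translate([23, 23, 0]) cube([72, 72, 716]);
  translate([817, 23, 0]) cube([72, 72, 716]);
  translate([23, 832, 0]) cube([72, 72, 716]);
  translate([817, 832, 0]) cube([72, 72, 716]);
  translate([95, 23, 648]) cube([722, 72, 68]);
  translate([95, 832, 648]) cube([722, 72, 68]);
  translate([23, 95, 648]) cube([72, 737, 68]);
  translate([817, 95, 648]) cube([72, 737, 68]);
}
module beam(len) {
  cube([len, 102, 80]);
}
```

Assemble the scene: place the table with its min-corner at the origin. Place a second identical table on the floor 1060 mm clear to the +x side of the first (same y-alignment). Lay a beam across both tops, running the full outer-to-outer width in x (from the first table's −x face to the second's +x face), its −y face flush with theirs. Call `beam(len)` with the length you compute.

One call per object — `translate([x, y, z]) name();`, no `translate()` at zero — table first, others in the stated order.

table();
translate([1972, 0, 0]) table();
translate([0, 0, 747]) beam(2884);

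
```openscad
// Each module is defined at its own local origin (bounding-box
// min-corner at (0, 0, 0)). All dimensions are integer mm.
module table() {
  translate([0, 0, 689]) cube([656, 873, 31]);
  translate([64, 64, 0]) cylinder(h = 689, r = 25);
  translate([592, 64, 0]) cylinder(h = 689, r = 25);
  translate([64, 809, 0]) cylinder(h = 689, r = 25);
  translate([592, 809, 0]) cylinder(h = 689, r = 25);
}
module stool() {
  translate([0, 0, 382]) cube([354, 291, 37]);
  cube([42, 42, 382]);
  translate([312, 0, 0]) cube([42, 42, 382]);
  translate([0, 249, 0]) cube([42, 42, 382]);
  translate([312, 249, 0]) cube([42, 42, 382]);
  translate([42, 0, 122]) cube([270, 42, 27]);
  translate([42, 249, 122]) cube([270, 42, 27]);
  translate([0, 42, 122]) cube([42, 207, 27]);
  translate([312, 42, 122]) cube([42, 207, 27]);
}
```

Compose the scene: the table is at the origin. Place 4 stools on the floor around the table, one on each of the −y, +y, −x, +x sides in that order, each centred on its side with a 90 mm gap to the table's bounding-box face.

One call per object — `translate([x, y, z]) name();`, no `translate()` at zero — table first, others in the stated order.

table();
translate([151, -381, 0]) stool();
translate([151, 963, 0]) stool();
translate([-444, 291, 0]) stool();
translate([746, 291, 0]) stool();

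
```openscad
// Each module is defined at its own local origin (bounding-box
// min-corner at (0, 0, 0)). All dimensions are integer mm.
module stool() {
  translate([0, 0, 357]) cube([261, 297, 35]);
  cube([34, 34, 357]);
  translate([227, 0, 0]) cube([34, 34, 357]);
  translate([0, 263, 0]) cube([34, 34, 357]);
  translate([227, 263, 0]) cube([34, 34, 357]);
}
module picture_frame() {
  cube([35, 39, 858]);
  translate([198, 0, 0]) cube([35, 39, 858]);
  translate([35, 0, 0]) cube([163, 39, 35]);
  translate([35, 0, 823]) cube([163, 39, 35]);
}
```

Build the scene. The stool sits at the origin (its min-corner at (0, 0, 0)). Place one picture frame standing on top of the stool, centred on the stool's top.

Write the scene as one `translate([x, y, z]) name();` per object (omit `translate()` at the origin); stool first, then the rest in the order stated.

stool();
translate([14, 129, 392]) picture_frame();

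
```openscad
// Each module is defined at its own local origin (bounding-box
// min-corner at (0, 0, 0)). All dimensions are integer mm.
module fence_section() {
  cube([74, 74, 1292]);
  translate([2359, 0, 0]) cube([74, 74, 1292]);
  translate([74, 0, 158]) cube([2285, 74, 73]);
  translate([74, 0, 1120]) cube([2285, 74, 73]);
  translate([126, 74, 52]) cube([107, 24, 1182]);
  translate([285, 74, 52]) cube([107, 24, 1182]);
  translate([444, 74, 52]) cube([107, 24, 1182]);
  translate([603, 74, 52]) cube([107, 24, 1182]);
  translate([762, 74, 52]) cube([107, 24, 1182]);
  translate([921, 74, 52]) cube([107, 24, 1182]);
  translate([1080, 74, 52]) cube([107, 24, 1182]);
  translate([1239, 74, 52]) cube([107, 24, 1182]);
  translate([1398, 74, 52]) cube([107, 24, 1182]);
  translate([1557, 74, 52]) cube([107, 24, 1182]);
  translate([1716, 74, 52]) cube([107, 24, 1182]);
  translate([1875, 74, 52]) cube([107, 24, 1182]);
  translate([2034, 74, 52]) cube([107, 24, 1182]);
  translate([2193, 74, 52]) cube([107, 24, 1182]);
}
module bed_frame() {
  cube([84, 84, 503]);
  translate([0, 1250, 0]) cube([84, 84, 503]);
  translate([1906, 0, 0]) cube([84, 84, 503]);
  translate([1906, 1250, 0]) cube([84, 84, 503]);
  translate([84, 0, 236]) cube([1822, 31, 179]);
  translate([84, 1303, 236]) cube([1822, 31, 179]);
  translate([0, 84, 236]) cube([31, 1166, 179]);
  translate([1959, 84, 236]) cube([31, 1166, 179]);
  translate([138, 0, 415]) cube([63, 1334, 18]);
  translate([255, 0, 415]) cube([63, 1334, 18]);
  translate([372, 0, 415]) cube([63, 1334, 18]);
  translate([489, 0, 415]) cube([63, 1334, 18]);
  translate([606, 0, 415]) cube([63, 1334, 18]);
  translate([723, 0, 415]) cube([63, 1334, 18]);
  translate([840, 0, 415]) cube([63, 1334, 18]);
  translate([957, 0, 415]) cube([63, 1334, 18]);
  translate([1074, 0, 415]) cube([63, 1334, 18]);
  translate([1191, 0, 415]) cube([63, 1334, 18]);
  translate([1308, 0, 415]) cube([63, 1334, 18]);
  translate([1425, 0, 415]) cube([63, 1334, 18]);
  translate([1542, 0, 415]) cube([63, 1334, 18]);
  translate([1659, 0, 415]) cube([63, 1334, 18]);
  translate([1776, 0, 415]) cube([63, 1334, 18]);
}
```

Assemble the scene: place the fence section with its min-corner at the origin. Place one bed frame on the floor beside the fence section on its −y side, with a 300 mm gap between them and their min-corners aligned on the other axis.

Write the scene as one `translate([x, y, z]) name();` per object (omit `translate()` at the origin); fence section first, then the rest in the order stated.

fence_section();
translate([0, -1634, 0]) bed_frame();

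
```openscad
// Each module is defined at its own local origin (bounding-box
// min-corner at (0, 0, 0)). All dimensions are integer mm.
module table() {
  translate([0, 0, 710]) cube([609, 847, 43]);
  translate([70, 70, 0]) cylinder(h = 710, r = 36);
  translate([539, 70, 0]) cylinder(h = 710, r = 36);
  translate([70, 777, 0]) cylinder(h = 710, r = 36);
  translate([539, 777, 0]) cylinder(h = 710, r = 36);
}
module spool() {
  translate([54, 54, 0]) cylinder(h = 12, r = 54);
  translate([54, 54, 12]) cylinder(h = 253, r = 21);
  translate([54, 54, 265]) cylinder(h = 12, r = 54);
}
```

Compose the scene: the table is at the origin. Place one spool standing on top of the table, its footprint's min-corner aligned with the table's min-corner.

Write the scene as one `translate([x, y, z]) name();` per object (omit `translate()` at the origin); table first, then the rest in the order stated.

table();
translate([0, 0, 753]) spool();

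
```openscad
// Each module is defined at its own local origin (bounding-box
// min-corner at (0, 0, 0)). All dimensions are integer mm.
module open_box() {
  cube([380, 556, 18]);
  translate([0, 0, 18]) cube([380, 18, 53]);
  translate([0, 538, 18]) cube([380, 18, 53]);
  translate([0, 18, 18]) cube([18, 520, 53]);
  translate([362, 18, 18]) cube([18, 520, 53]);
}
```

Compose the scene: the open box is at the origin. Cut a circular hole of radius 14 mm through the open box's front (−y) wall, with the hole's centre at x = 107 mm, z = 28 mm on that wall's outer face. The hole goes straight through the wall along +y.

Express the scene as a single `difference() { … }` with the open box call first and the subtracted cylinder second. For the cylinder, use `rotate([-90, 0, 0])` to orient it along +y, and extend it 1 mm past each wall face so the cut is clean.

difference() {
  open_box();
  translate([107, -1, 28]) rotate([-90, 0, 0]) cylinder(h = 20, r = 14);
}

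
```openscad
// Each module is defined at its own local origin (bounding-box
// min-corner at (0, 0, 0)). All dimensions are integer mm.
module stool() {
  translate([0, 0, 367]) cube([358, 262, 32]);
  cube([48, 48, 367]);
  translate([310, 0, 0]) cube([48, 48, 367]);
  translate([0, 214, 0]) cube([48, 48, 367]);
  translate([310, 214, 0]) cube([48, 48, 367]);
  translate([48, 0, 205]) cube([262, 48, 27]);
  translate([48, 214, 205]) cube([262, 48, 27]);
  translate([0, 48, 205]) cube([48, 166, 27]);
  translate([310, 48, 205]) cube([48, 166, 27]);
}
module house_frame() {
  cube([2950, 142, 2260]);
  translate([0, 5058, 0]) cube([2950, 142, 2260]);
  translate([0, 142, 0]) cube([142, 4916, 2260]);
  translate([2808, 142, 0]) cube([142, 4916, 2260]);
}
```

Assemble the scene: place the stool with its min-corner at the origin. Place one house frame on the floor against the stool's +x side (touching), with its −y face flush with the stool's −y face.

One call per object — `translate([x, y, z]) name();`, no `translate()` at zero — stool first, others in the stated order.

stool();
translate([358, 0, 0]) house_frame();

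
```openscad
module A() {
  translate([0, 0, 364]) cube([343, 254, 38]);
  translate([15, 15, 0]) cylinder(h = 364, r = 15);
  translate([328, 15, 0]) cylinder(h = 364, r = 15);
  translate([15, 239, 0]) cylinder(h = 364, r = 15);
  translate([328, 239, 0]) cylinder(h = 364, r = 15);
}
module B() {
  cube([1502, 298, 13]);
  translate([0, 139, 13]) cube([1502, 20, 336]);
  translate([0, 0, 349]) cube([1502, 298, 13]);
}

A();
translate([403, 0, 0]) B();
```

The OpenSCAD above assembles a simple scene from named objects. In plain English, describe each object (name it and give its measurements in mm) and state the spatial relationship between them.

A is a simple wooden stool: a rectangular seat 343 mm (x) by 254 mm (y), 38 mm thick, top face at z = 402 mm, on four round legs, each 30 mm in diameter. The legs rest on z = 0, each leg's axis is inset half a diameter from the nearest pair of seat edges (so the leg's bounding box is flush with the corner).

B is an I-beam lying along x, 1502 mm long. Overall section height 362 mm. Two flanges 298 mm wide (y) and 13 mm thick, one on the floor and one at the top; a web 20 mm thick runs between them, centred on the flange width.

The I-beam is on the floor beside the stool on its +x side.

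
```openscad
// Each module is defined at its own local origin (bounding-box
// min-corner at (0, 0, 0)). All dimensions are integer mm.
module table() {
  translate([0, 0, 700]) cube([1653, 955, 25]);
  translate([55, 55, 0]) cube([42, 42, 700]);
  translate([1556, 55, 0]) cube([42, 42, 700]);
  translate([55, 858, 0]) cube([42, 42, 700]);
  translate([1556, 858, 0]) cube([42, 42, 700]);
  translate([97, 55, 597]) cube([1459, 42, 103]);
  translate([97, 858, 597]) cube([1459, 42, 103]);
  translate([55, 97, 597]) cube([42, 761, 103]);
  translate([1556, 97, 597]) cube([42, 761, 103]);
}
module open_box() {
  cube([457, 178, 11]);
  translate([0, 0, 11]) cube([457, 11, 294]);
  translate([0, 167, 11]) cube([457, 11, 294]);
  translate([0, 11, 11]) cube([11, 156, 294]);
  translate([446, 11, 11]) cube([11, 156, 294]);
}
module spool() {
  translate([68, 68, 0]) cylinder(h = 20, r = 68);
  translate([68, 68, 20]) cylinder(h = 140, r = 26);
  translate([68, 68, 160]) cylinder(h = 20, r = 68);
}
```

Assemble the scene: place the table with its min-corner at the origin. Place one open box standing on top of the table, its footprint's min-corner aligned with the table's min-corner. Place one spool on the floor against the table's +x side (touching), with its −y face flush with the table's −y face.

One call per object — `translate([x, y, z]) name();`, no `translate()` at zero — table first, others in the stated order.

table();
translate([0, 0, 725]) open_box();
translate([1653, 0, 0]) spool();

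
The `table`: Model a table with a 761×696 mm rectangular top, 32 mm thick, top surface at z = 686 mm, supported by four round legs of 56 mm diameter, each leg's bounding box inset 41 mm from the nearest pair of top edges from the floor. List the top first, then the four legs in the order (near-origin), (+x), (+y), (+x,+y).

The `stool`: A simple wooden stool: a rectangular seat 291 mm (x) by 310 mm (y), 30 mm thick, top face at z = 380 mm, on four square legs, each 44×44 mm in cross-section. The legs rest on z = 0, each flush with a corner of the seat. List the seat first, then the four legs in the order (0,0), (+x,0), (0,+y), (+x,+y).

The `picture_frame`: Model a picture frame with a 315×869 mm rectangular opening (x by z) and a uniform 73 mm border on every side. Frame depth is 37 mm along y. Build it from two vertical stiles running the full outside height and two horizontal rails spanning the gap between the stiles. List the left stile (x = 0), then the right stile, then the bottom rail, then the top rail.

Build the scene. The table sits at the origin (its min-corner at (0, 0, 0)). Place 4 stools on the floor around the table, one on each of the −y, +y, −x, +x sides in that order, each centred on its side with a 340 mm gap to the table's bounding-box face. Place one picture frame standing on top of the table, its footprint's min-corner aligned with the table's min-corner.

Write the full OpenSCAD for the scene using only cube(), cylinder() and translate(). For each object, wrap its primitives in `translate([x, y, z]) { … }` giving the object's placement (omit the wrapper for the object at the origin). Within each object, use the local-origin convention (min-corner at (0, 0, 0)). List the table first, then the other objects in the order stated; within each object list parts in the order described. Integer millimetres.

translate([0, 0, 654]) cube([761, 696, 32]);
translate([69, 69, 0]) cylinder(h = 654, r = 28);
translate([692, 69, 0]) cylinder(h = 654, r = 28);
translate([69, 627, 0]) cylinder(h = 654, r = 28);
translate([692, 627, 0]) cylinder(h = 654, r = 28);
translate([235, -650, 0]) {
  translate([0, 0, 350]) cube([291, 310, 30]);
  cube([44, 44, 350]);
  translate([247, 0, 0]) cube([44, 44, 350]);
  translate([0, 266, 0]) cube([44, 44, 350]);
  translate([247, 266, 0]) cube([44, 44, 350]);
}
translate([235, 1036, 0]) {
  translate([0, 0, 350]) cube([291, 310, 30]);
  cube([44, 44, 350]);
  translate([247, 0, 0]) cube([44, 44, 350]);
  translate([0, 266, 0]) cube([44, 44, 350]);
  translate([247, 266, 0]) cube([44, 44, 350]);
}
translate([-631, 193, 0]) {
  translate([0, 0, 350]) cube([291, 310, 30]);
  cube([44, 44, 350]);
  translate([247, 0, 0]) cube([44, 44, 350]);
  translate([0, 266, 0]) cube([44, 44, 350]);
  translate([247, 266, 0]) cube([44, 44, 350]);
}
translate([1101, 193, 0]) {
  translate([0, 0, 350]) cube([291, 310, 30]);
  cube([44, 44, 350]);
  translate([247, 0, 0]) cube([44, 44, 350]);
  translate([0, 266, 0]) cube([44, 44, 350]);
  translate([247, 266, 0]) cube([44, 44, 350]);
}
translate([0, 0, 686]) {
  cube([73, 37, 1015]);
  translate([388, 0, 0]) cube([73, 37, 1015]);
  translate([73, 0, 0]) cube([315, 37, 73]);
  translate([73, 0, 942]) cube([315, 37, 73]);
}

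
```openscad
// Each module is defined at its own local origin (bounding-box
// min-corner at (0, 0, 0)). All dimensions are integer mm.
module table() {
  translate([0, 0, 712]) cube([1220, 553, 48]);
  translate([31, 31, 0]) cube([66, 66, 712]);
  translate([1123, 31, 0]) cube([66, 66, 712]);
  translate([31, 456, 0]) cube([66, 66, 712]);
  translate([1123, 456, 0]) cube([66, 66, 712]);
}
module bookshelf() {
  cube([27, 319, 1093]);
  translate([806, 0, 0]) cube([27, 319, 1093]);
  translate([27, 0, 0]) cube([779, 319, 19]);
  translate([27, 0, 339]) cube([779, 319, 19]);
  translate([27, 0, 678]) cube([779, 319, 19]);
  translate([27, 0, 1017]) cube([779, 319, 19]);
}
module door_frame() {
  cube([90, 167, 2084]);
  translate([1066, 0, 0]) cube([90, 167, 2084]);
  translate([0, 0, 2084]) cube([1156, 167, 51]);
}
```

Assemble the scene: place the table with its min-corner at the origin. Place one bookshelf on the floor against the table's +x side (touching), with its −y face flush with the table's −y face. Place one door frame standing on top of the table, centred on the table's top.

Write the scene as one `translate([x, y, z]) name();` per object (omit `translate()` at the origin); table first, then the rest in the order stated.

table();
translate([1220, 0, 0]) bookshelf();
translate([32, 193, 760]) door_frame();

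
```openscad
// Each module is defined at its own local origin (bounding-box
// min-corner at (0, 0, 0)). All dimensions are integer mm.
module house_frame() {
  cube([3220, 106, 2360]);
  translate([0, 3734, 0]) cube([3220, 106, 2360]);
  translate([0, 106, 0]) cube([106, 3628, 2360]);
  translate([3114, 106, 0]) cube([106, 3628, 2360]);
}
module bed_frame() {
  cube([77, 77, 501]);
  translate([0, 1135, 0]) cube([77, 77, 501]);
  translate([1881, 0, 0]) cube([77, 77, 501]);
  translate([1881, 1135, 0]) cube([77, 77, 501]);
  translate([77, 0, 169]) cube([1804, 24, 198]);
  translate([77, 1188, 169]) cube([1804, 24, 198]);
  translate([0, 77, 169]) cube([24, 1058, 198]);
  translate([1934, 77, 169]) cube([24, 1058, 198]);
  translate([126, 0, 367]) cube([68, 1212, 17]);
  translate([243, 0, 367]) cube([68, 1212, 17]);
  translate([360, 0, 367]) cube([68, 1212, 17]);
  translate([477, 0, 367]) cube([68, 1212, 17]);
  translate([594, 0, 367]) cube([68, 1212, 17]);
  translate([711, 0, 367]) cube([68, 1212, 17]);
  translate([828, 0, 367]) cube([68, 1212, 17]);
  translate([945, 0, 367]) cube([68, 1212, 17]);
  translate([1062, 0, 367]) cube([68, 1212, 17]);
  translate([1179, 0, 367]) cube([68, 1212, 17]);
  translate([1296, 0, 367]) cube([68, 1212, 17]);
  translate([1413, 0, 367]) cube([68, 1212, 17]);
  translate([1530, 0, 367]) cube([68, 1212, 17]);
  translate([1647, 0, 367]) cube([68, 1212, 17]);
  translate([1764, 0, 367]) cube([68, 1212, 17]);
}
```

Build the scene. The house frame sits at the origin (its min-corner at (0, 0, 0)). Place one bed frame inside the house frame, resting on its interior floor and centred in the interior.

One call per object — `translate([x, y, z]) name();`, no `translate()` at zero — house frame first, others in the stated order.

house_frame();
translate([631, 1314, 0]) bed_frame();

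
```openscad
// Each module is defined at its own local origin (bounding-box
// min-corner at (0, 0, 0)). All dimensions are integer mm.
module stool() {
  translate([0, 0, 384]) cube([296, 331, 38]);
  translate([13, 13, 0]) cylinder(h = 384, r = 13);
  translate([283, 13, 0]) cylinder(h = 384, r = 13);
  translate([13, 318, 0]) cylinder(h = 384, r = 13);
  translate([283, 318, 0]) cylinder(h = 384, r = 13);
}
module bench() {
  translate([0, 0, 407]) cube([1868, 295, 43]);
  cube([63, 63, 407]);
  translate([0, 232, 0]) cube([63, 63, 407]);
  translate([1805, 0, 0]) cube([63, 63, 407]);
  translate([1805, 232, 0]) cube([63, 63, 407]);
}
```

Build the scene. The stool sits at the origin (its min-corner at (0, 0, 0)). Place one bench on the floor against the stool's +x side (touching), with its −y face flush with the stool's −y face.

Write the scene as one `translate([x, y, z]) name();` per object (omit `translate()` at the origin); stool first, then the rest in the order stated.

stool();
translate([296, 0, 0]) bench();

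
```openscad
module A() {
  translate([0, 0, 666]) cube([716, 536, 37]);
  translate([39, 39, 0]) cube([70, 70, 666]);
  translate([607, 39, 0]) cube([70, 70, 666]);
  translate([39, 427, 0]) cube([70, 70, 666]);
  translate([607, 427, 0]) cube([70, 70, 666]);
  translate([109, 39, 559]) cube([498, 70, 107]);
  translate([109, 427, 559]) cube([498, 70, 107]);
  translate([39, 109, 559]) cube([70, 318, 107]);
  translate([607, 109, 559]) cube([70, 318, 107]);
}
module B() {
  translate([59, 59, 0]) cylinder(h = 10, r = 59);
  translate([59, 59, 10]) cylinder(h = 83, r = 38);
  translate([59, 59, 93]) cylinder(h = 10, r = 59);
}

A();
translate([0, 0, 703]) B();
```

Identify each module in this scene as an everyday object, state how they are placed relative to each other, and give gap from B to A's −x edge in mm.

The spool's min-x is at 0; the table's min-x is 0; gap = 0 mm.

A is a table. B is a spool. The spool is on top of the table. The gap from the spool to the table's −x edge is 0 mm.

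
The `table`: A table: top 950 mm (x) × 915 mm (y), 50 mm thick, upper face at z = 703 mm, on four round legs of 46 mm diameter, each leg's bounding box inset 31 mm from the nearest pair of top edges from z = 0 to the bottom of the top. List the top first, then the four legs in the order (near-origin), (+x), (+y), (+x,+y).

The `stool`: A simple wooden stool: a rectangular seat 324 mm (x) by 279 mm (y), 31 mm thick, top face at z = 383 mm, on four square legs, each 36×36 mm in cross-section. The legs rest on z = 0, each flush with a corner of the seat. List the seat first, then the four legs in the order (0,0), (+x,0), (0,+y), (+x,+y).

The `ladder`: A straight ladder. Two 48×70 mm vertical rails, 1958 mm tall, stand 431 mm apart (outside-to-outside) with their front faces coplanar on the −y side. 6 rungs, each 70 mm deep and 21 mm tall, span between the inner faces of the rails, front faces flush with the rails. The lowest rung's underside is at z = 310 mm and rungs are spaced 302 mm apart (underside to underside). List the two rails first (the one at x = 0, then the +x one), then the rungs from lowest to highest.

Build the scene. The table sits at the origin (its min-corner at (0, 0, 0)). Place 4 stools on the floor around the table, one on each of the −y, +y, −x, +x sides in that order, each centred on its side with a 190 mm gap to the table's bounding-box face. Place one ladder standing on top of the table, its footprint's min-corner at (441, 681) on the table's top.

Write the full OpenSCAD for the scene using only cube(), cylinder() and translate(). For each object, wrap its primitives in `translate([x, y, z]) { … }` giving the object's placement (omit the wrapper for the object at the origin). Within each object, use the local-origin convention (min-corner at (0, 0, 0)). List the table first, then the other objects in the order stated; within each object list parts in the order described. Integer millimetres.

translate([0, 0, 653]) cube([950, 915, 50]);
translate([54, 54, 0]) cylinder(h = 653, r = 23);
translate([896, 54, 0]) cylinder(h = 653, r = 23);
translate([54, 861, 0]) cylinder(h = 653, r = 23);
translate([896, 861, 0]) cylinder(h = 653, r = 23);
translate([313, -469, 0]) {
  translate([0, 0, 352]) cube([324, 279, 31]);
  cube([36, 36, 352]);
  translate([288, 0, 0]) cube([36, 36, 352]);
  translate([0, 243, 0]) cube([36, 36, 352]);
  translate([288, 243, 0]) cube([36, 36, 352]);
}
translate([313, 1105, 0]) {
  translate([0, 0, 352]) cube([324, 279, 31]);
  cube([36, 36, 352]);
  translate([288, 0, 0]) cube([36, 36, 352]);
  translate([0, 243, 0]) cube([36, 36, 352]);
  translate([288, 243, 0]) cube([36, 36, 352]);
}
translate([-514, 318, 0]) {
  translate([0, 0, 352]) cube([324, 279, 31]);
  cube([36, 36, 352]);
  translate([288, 0, 0]) cube([36, 36, 352]);
  translate([0, 243, 0]) cube([36, 36, 352]);
  translate([288, 243, 0]) cube([36, 36, 352]);
}
translate([1140, 318, 0]) {
  translate([0, 0, 352]) cube([324, 279, 31]);
  cube([36, 36, 352]);
  translate([288, 0, 0]) cube([36, 36, 352]);
  translate([0, 243, 0]) cube([36, 36, 352]);
  translate([288, 243, 0]) cube([36, 36, 352]);
}
translate([441, 681, 703]) {
  cube([48, 70, 1958]);
  translate([383, 0, 0]) cube([48, 70, 1958]);
  translate([48, 0, 310]) cube([335, 70, 21]);
  translate([48, 0, 612]) cube([335, 70, 21]);
  translate([48, 0, 914]) cube([335, 70, 21]);
  translate([48, 0, 1216]) cube([335, 70, 21]);
  translate([48, 0, 1518]) cube([335, 70, 21]);
  translate([48, 0, 1820]) cube([335, 70, 21]);
}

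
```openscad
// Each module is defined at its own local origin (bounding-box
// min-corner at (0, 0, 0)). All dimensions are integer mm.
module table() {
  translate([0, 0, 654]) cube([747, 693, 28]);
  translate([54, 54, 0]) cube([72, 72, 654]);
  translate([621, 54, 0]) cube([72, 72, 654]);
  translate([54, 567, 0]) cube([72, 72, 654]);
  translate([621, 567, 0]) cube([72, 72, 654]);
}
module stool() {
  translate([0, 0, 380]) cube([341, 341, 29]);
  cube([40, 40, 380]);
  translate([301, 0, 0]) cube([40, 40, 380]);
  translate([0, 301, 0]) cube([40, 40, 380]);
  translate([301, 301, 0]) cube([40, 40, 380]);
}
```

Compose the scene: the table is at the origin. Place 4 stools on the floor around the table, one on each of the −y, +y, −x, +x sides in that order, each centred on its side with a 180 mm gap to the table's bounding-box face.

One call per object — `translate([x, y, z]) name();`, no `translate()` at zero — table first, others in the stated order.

table();
translate([203, -521, 0]) stool();
translate([203, 873, 0]) stool();
translate([-521, 176, 0]) stool();
translate([927, 176, 0]) stool();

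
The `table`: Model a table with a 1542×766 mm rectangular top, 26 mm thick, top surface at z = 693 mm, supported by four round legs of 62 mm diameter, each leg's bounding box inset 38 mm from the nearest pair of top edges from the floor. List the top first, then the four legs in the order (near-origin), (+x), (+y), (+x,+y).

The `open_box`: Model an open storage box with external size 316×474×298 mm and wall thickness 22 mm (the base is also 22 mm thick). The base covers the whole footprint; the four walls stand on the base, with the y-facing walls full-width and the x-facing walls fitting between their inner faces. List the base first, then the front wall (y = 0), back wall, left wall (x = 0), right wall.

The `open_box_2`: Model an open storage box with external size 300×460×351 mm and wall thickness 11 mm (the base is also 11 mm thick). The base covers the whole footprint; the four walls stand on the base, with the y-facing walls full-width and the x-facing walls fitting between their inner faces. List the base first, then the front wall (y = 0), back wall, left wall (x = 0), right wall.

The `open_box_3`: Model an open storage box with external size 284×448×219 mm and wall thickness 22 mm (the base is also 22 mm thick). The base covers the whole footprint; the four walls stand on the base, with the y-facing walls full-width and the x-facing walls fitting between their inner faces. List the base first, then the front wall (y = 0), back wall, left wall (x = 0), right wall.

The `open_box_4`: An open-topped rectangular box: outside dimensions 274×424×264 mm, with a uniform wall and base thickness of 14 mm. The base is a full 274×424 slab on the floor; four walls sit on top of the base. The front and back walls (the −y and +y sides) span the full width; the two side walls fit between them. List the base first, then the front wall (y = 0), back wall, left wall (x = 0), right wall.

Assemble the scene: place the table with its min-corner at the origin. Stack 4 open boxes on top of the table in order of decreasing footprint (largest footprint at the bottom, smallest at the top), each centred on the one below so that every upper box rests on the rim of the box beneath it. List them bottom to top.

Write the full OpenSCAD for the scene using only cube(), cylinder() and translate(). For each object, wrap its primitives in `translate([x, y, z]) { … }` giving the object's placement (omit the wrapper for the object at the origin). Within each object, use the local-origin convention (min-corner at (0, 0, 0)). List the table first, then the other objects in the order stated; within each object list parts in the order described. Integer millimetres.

translate([0, 0, 667]) cube([1542, 766, 26]);
translate([69, 69, 0]) cylinder(h = 667, r = 31);
translate([1473, 69, 0]) cylinder(h = 667, r = 31);
translate([69, 697, 0]) cylinder(h = 667, r = 31);
translate([1473, 697, 0]) cylinder(h = 667, r = 31);
translate([613, 146, 693]) {
  cube([316, 474, 22]);
  translate([0, 0, 22]) cube([316, 22, 276]);
  translate([0, 452, 22]) cube([316, 22, 276]);
  translate([0, 22, 22]) cube([22, 430, 276]);
  translate([294, 22, 22]) cube([22, 430, 276]);
}
translate([621, 153, 991]) {
  cube([300, 460, 11]);
  translate([0, 0, 11]) cube([300, 11, 340]);
  translate([0, 449, 11]) cube([300, 11, 340]);
  translate([0, 11, 11]) cube([11, 438, 340]);
  translate([289, 11, 11]) cube([11, 438, 340]);
}
translate([629, 159, 1342]) {
  cube([284, 448, 22]);
  translate([0, 0, 22]) cube([284, 22, 197]);
  translate([0, 426, 22]) cube([284, 22, 197]);
  translate([0, 22, 22]) cube([22, 404, 197]);
  translate([262, 22, 22]) cube([22, 404, 197]);
}
translate([634, 171, 1561]) {
  cube([274, 424, 14]);
  translate([0, 0, 14]) cube([274, 14, 250]);
  translate([0, 410, 14]) cube([274, 14, 250]);
  translate([0, 14, 14]) cube([14, 396, 250]);
  translate([260, 14, 14]) cube([14, 396, 250]);
}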